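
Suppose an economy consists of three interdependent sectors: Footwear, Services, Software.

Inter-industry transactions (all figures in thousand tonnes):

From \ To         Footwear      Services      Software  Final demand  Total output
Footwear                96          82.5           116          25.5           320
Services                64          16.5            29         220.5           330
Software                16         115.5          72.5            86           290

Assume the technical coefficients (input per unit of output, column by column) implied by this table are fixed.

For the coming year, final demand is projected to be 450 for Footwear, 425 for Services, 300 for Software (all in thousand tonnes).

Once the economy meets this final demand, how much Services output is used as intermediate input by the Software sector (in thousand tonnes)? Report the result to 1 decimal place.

z_23 = 89.3

Technical coefficients a_ij = z_ij / X_j:
  a_11 = 96/320 = 0.30, a_21 = 64/320 = 0.20, a_31 = 16/320 = 0.05
  a_12 = 82.5/330 = 0.25, a_22 = 16.5/330 = 0.05, a_32 = 115.5/330 = 0.35
  a_13 = 116/290 = 0.40, a_23 = 29/290 = 0.10, a_33 = 72.5/290 = 0.25
I − A =
  [   0.70    -0.25    -0.40]
  [  -0.20     0.95    -0.10]
  [  -0.05    -0.35     0.75]
Cofactors of I−A, C_ij = (−1)^(i+j)·(minor ij) (rows/columns in the sector order above):
  C_11 = (0.95)(0.75) − (-0.10)(-0.35) = 0.6775
  C_12 = −[(-0.20)(0.75) − (-0.10)(-0.05)] = 0.1550
  C_13 = (-0.20)(-0.35) − (0.95)(-0.05) = 0.1175
  C_21 = −[(-0.25)(0.75) − (-0.40)(-0.35)] = 0.3275
  C_22 = (0.70)(0.75) − (-0.40)(-0.05) = 0.5050
  C_23 = −[(0.70)(-0.35) − (-0.25)(-0.05)] = 0.2575
  C_31 = (-0.25)(-0.10) − (-0.40)(0.95) = 0.4050
  C_32 = −[(0.70)(-0.10) − (-0.40)(-0.20)] = 0.1500
  C_33 = (0.70)(0.95) − (-0.25)(-0.20) = 0.6150
det(I−A) = Σ_j (I−A)_1j·C_1j = (0.70)(0.6775) + (-0.25)(0.1550) + (-0.40)(0.1175) = 0.3885
adj(I−A) = Cᵀ =
  [ 0.6775   0.3275   0.4050]
  [ 0.1550   0.5050   0.1500]
  [ 0.1175   0.2575   0.6150]
(I − A)⁻¹ = adj(I−A) / det(I−A) ≈
  [   1.7439     0.8430     1.0425]
  [   0.3990     1.2999     0.3861]
  [   0.3024     0.6628     1.5830]
First solve x = (I − A)⁻¹ d = adj(I−A)·d / det(I−A); in particular x_3 = (0.1175·450 + 0.2575·425 + 0.6150·300) / 0.3885 = 346.8125 / 0.3885 ≈ 892.696.
Intermediate flow from 2 to 3: z_23 = a_23 · x_3 = 0.10 × 346.8125 / 0.3885 = 34.68125 / 0.3885 ≈ 89.3.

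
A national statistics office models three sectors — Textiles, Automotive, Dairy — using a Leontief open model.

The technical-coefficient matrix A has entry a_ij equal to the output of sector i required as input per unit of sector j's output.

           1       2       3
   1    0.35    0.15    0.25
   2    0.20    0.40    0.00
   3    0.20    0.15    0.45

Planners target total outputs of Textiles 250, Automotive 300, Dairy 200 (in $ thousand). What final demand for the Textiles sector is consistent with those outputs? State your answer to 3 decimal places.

d_1 = 67.500

I − A =
  [   0.65    -0.15    -0.25]
  [  -0.20     0.60     0.00]
  [  -0.20    -0.15     0.55]
d = (I − A) x:
  d_1 = (+0.65)·250 + (-0.15)·300 + (-0.25)·200 = 67.500
  d_2 = (-0.20)·250 + (+0.60)·300 + (+0.00)·200 = 130.000
  d_3 = (-0.20)·250 + (-0.15)·300 + (+0.55)·200 = 15.000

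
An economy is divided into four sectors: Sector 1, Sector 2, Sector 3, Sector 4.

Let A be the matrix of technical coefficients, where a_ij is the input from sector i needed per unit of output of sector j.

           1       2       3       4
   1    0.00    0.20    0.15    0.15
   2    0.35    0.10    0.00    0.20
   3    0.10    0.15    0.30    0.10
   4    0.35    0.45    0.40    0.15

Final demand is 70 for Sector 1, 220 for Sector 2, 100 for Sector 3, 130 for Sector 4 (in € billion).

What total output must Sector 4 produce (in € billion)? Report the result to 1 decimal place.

x_4 = 810.3

I − A =
  [   1.00    -0.20    -0.15    -0.15]
  [  -0.35     0.90     0.00    -0.20]
  [  -0.10    -0.15     0.70    -0.10]
  [  -0.35    -0.45    -0.40     0.85]
Compute the cofactors C_ij = (−1)^(i+j)·(3×3 minor ij) of I−A; the adjugate is their transpose:
adj(I−A) = Cᵀ =
  [ 0.424500   0.193125   0.171250   0.140500]
  [ 0.251250   0.494250   0.156125   0.179000]
  [ 0.169875   0.195375   0.530625   0.138375]
  [ 0.387750   0.433125   0.402875   0.559625]
det(I−A) = Σ_j (I−A)_1j·C_1j = (1.00)(0.424500) + (-0.20)(0.251250) + (-0.15)(0.169875) + (-0.15)(0.387750) = 0.29060625
(I − A)⁻¹ = adj(I−A) / det(I−A) ≈
  [   1.4607     0.6646     0.5893     0.4835]
  [   0.8646     1.7008     0.5372     0.6160]
  [   0.5846     0.6723     1.8259     0.4762]
  [   1.3343     1.4904     1.3863     1.9257]
x = (I − A)⁻¹ d = adj(I−A)·d / det(I−A), with det(I−A) = 0.29060625:
  x_1 = (0.424500·70 + 0.193125·220 + 0.171250·100 + 0.140500·130) / 0.29060625 = 107.5925 / 0.29060625 ≈ 370.2
  x_2 = (0.251250·70 + 0.494250·220 + 0.156125·100 + 0.179000·130) / 0.29060625 = 165.205 / 0.29060625 ≈ 568.5
  x_3 = (0.169875·70 + 0.195375·220 + 0.530625·100 + 0.138375·130) / 0.29060625 = 125.925 / 0.29060625 ≈ 433.3
  x_4 = (0.387750·70 + 0.433125·220 + 0.402875·100 + 0.559625·130) / 0.29060625 = 235.46875 / 0.29060625 ≈ 810.3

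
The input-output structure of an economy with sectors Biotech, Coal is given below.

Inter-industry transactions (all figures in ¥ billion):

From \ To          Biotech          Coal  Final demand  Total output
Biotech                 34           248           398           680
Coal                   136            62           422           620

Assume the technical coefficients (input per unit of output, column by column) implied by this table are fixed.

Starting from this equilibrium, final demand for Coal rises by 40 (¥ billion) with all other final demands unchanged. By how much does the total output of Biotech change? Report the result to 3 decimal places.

Δx_B = 20.645

Technical coefficients a_ij = z_ij / X_j:
  a_BB = 34/680 = 0.05, a_CB = 136/680 = 0.20
  a_BC = 248/620 = 0.40, a_CC = 62/620 = 0.10
I − A =
  [   0.95    -0.40]
  [  -0.20     0.90]
det(I−A) = (0.95)(0.90) − (-0.40)(-0.20) = 0.7750
adj(I−A) = [[0.90, 0.40], [0.20, 0.95]]
(I − A)⁻¹ = adj(I−A) / det(I−A) ≈
  [   1.1613     0.5161]
  [   0.2581     1.2258]
Δx = (I − A)⁻¹ Δd with Δd having +40 in the Coal component and 0 elsewhere.
So Δx_B = L_BC · (+40), where L_BC = adj(I−A)_BC / det(I−A) = 0.40 / 0.7750.
Δx_B = 0.40 × (+40) / 0.7750 = 16.00 / 0.7750 ≈ 20.645.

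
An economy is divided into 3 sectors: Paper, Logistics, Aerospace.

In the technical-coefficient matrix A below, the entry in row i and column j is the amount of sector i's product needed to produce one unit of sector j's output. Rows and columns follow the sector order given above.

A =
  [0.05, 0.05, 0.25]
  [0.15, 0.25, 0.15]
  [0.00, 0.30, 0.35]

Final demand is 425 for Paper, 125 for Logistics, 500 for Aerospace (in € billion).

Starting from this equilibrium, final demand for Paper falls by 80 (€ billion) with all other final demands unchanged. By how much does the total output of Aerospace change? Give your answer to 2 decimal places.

I − A =
  [   0.95    -0.05    -0.25]
  [  -0.15     0.75    -0.15]
  [   0.00    -0.30     0.65]
Cofactors of I−A, C_ij = (−1)^(i+j)·(minor ij) (rows/columns in the sector order above):
  C_11 = (0.75)(0.65) − (-0.15)(-0.30) = 0.4425
  C_12 = −[(-0.15)(0.65) − (-0.15)(0.00)] = 0.0975
  C_13 = (-0.15)(-0.30) − (0.75)(0.00) = 0.0450
  C_21 = −[(-0.05)(0.65) − (-0.25)(-0.30)] = 0.1075
  C_22 = (0.95)(0.65) − (-0.25)(0.00) = 0.6175
  C_23 = −[(0.95)(-0.30) − (-0.05)(0.00)] = 0.2850
  C_31 = (-0.05)(-0.15) − (-0.25)(0.75) = 0.1950
  C_32 = −[(0.95)(-0.15) − (-0.25)(-0.15)] = 0.1800
  C_33 = (0.95)(0.75) − (-0.05)(-0.15) = 0.7050
det(I−A) = Σ_j (I−A)_1j·C_1j = (0.95)(0.4425) + (-0.05)(0.0975) + (-0.25)(0.0450) = 0.40425
adj(I−A) = Cᵀ =
  [ 0.4425   0.1075   0.1950]
  [ 0.0975   0.6175   0.1800]
  [ 0.0450   0.2850   0.7050]
(I − A)⁻¹ = adj(I−A) / det(I−A) ≈
  [   1.0946     0.2659     0.4824]
  [   0.2412     1.5275     0.4453]
  [   0.1113     0.7050     1.7440]
Δx = (I − A)⁻¹ Δd with Δd having -80 in the Paper component and 0 elsewhere.
So Δx_3 = L_31 · (-80), where L_31 = adj(I−A)_31 / det(I−A) = 0.0450 / 0.40425.
Δx_3 = 0.0450 × (-80) / 0.40425 = -3.60 / 0.40425 ≈ -8.91.

Δx_3 = -8.91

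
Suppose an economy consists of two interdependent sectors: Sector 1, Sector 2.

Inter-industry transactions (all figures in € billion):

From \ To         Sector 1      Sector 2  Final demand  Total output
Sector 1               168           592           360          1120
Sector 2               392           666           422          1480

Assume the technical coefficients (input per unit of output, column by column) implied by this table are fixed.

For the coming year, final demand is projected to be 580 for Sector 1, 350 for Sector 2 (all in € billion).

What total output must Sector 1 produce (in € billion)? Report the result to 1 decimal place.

x_1 = 1401.5

Technical coefficients a_ij = z_ij / X_j:
  a_11 = 168/1120 = 0.15, a_21 = 392/1120 = 0.35
  a_12 = 592/1480 = 0.40, a_22 = 666/1480 = 0.45
I − A =
  [   0.85    -0.40]
  [  -0.35     0.55]
det(I−A) = (0.85)(0.55) − (-0.40)(-0.35) = 0.3275
adj(I−A) = [[0.55, 0.40], [0.35, 0.85]]
(I − A)⁻¹ = adj(I−A) / det(I−A) ≈
  [   1.6794     1.2214]
  [   1.0687     2.5954]
x = (I − A)⁻¹ d = adj(I−A)·d / det(I−A), with det(I−A) = 0.3275:
  x_1 = (0.55·580 + 0.40·350) / 0.3275 = 459.00 / 0.3275 ≈ 1401.5
  x_2 = (0.35·580 + 0.85·350) / 0.3275 = 500.50 / 0.3275 ≈ 1528.2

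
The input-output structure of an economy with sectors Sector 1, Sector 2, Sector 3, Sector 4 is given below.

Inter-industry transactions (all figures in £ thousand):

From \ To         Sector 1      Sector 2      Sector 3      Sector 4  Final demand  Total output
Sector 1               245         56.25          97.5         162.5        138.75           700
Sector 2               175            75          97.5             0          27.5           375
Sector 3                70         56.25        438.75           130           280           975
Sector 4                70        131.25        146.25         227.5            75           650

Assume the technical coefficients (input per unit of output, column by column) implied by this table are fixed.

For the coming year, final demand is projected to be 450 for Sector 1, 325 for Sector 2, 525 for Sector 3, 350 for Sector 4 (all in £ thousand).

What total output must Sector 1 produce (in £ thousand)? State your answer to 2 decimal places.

Technical coefficients a_ij = z_ij / X_j:
  a_11 = 245/700 = 0.35, a_21 = 175/700 = 0.25, a_31 = 70/700 = 0.10, a_41 = 70/700 = 0.10
  a_12 = 56.25/375 = 0.15, a_22 = 75/375 = 0.20, a_32 = 56.25/375 = 0.15, a_42 = 131.25/375 = 0.35
  a_13 = 97.5/975 = 0.10, a_23 = 97.5/975 = 0.10, a_33 = 438.75/975 = 0.45, a_43 = 146.25/975 = 0.15
  a_14 = 162.5/650 = 0.25, a_24 = 0/650 = 0.00, a_34 = 130/650 = 0.20, a_44 = 227.5/650 = 0.35
I − A =
  [   0.65    -0.15    -0.10    -0.25]
  [  -0.25     0.80    -0.10     0.00]
  [  -0.10    -0.15     0.55    -0.20]
  [  -0.10    -0.35    -0.15     0.65]
Compute the cofactors C_ij = (−1)^(i+j)·(3×3 minor ij) of I−A; the adjugate is their transpose:
adj(I−A) = Cᵀ =
  [ 0.245250   0.119625   0.100500   0.125250]
  [ 0.090375   0.186875   0.065375   0.054875]
  [ 0.109875   0.126625   0.271750   0.125875]
  [ 0.111750   0.148250   0.113375   0.242375]
det(I−A) = Σ_j (I−A)_1j·C_1j = (0.65)(0.245250) + (-0.15)(0.090375) + (-0.10)(0.109875) + (-0.25)(0.111750) = 0.10693125
(I − A)⁻¹ = adj(I−A) / det(I−A) ≈
  [   2.2935     1.1187     0.9399     1.1713]
  [   0.8452     1.7476     0.6114     0.5132]
  [   1.0275     1.1842     2.5414     1.1772]
  [   1.0451     1.3864     1.0603     2.2666]
x = (I − A)⁻¹ d = adj(I−A)·d / det(I−A), with det(I−A) = 0.10693125:
  x_1 = (0.245250·450 + 0.119625·325 + 0.100500·525 + 0.125250·350) / 0.10693125 = 245.840625 / 0.10693125 ≈ 2299.05
  x_2 = (0.090375·450 + 0.186875·325 + 0.065375·525 + 0.054875·350) / 0.10693125 = 154.93125 / 0.10693125 ≈ 1448.89
  x_3 = (0.109875·450 + 0.126625·325 + 0.271750·525 + 0.125875·350) / 0.10693125 = 277.321875 / 0.10693125 ≈ 2593.46
  x_4 = (0.111750·450 + 0.148250·325 + 0.113375·525 + 0.242375·350) / 0.10693125 = 242.821875 / 0.10693125 ≈ 2270.82

x_1 = 2299.05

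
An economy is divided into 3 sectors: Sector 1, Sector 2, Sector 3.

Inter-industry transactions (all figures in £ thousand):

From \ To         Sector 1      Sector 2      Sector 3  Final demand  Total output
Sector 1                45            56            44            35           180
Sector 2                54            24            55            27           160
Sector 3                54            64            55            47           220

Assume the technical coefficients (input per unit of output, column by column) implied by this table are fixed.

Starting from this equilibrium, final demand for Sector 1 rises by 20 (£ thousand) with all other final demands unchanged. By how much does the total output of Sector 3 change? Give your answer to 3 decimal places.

Δx_3 = 33.613

Technical coefficients a_ij = z_ij / X_j:
  a_11 = 45/180 = 0.25, a_21 = 54/180 = 0.30, a_31 = 54/180 = 0.30
  a_12 = 56/160 = 0.35, a_22 = 24/160 = 0.15, a_32 = 64/160 = 0.40
  a_13 = 44/220 = 0.20, a_23 = 55/220 = 0.25, a_33 = 55/220 = 0.25
I − A =
  [   0.75    -0.35    -0.20]
  [  -0.30     0.85    -0.25]
  [  -0.30    -0.40     0.75]
Cofactors of I−A, C_ij = (−1)^(i+j)·(minor ij) (rows/columns in the sector order above):
  C_11 = (0.85)(0.75) − (-0.25)(-0.40) = 0.5375
  C_12 = −[(-0.30)(0.75) − (-0.25)(-0.30)] = 0.3000
  C_13 = (-0.30)(-0.40) − (0.85)(-0.30) = 0.3750
  C_21 = −[(-0.35)(0.75) − (-0.20)(-0.40)] = 0.3425
  C_22 = (0.75)(0.75) − (-0.20)(-0.30) = 0.5025
  C_23 = −[(0.75)(-0.40) − (-0.35)(-0.30)] = 0.4050
  C_31 = (-0.35)(-0.25) − (-0.20)(0.85) = 0.2575
  C_32 = −[(0.75)(-0.25) − (-0.20)(-0.30)] = 0.2475
  C_33 = (0.75)(0.85) − (-0.35)(-0.30) = 0.5325
det(I−A) = Σ_j (I−A)_1j·C_1j = (0.75)(0.5375) + (-0.35)(0.3000) + (-0.20)(0.3750) = 0.223125
adj(I−A) = Cᵀ =
  [ 0.5375   0.3425   0.2575]
  [ 0.3000   0.5025   0.2475]
  [ 0.3750   0.4050   0.5325]
(I − A)⁻¹ = adj(I−A) / det(I−A) ≈
  [   2.4090     1.5350     1.1541]
  [   1.3445     2.2521     1.1092]
  [   1.6807     1.8151     2.3866]
Δx = (I − A)⁻¹ Δd with Δd having +20 in the Sector 1 component and 0 elsewhere.
So Δx_3 = L_31 · (+20), where L_31 = adj(I−A)_31 / det(I−A) = 0.3750 / 0.223125.
Δx_3 = 0.3750 × (+20) / 0.223125 = 7.50 / 0.223125 ≈ 33.613.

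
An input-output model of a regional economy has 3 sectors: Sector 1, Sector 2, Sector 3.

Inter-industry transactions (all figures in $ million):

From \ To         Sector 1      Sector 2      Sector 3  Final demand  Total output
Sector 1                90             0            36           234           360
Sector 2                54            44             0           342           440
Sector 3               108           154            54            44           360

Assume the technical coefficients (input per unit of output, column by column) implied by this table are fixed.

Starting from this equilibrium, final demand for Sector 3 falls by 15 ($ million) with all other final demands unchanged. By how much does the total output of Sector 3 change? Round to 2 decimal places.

Δx_3 = -18.70

Technical coefficients a_ij = z_ij / X_j:
  a_11 = 90/360 = 0.25, a_21 = 54/360 = 0.15, a_31 = 108/360 = 0.30
  a_12 = 0/440 = 0.00, a_22 = 44/440 = 0.10, a_32 = 154/440 = 0.35
  a_13 = 36/360 = 0.10, a_23 = 0/360 = 0.00, a_33 = 54/360 = 0.15
I − A =
  [   0.75     0.00    -0.10]
  [  -0.15     0.90     0.00]
  [  -0.30    -0.35     0.85]
Cofactors of I−A, C_ij = (−1)^(i+j)·(minor ij) (rows/columns in the sector order above):
  C_11 = (0.90)(0.85) − (0.00)(-0.35) = 0.7650
  C_12 = −[(-0.15)(0.85) − (0.00)(-0.30)] = 0.1275
  C_13 = (-0.15)(-0.35) − (0.90)(-0.30) = 0.3225
  C_21 = −[(0.00)(0.85) − (-0.10)(-0.35)] = 0.0350
  C_22 = (0.75)(0.85) − (-0.10)(-0.30) = 0.6075
  C_23 = −[(0.75)(-0.35) − (0.00)(-0.30)] = 0.2625
  C_31 = (0.00)(0.00) − (-0.10)(0.90) = 0.0900
  C_32 = −[(0.75)(0.00) − (-0.10)(-0.15)] = 0.0150
  C_33 = (0.75)(0.90) − (0.00)(-0.15) = 0.6750
det(I−A) = Σ_j (I−A)_1j·C_1j = (0.75)(0.7650) + (0.00)(0.1275) + (-0.10)(0.3225) = 0.5415
adj(I−A) = Cᵀ =
  [ 0.7650   0.0350   0.0900]
  [ 0.1275   0.6075   0.0150]
  [ 0.3225   0.2625   0.6750]
(I − A)⁻¹ = adj(I−A) / det(I−A) ≈
  [   1.4127     0.0646     0.1662]
  [   0.2355     1.1219     0.0277]
  [   0.5956     0.4848     1.2465]
Δx = (I − A)⁻¹ Δd with Δd having -15 in the Sector 3 component and 0 elsewhere.
So Δx_3 = L_33 · (-15), where L_33 = adj(I−A)_33 / det(I−A) = 0.6750 / 0.5415.
Δx_3 = 0.6750 × (-15) / 0.5415 = -10.125 / 0.5415 ≈ -18.70.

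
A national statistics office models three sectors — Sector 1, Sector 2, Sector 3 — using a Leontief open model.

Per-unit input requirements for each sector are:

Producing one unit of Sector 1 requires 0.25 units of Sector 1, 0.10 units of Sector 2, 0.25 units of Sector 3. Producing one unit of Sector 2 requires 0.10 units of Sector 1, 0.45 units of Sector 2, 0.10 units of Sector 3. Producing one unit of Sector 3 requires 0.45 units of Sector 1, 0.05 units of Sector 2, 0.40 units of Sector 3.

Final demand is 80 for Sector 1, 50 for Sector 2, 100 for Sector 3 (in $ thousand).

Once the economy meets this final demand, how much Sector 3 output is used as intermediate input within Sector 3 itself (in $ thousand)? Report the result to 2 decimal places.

z_33 = 134.14

I − A =
  [   0.75    -0.10    -0.45]
  [  -0.10     0.55    -0.05]
  [  -0.25    -0.10     0.60]
Cofactors of I−A, C_ij = (−1)^(i+j)·(minor ij) (rows/columns in the sector order above):
  C_11 = (0.55)(0.60) − (-0.05)(-0.10) = 0.3250
  C_12 = −[(-0.10)(0.60) − (-0.05)(-0.25)] = 0.0725
  C_13 = (-0.10)(-0.10) − (0.55)(-0.25) = 0.1475
  C_21 = −[(-0.10)(0.60) − (-0.45)(-0.10)] = 0.1050
  C_22 = (0.75)(0.60) − (-0.45)(-0.25) = 0.3375
  C_23 = −[(0.75)(-0.10) − (-0.10)(-0.25)] = 0.1000
  C_31 = (-0.10)(-0.05) − (-0.45)(0.55) = 0.2525
  C_32 = −[(0.75)(-0.05) − (-0.45)(-0.10)] = 0.0825
  C_33 = (0.75)(0.55) − (-0.10)(-0.10) = 0.4025
det(I−A) = Σ_j (I−A)_1j·C_1j = (0.75)(0.3250) + (-0.10)(0.0725) + (-0.45)(0.1475) = 0.170125
adj(I−A) = Cᵀ =
  [ 0.3250   0.1050   0.2525]
  [ 0.0725   0.3375   0.0825]
  [ 0.1475   0.1000   0.4025]
(I − A)⁻¹ = adj(I−A) / det(I−A) ≈
  [   1.9104     0.6172     1.4842]
  [   0.4262     1.9838     0.4849]
  [   0.8670     0.5878     2.3659]
First solve x = (I − A)⁻¹ d = adj(I−A)·d / det(I−A); in particular x_3 = (0.1475·80 + 0.1000·50 + 0.4025·100) / 0.170125 = 57.05 / 0.170125 ≈ 335.3417.
Intermediate flow from 3 to 3: z_33 = a_33 · x_3 = 0.40 × 57.05 / 0.170125 = 22.82 / 0.170125 ≈ 134.14.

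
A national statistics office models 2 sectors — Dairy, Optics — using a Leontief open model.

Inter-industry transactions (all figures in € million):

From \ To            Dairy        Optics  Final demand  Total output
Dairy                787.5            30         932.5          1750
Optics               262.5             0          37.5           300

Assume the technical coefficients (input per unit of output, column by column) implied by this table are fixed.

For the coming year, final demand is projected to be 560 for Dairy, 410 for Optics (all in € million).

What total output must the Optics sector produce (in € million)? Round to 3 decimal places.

Technical coefficients a_ij = z_ij / X_j:
  a_DD = 787.5/1750 = 0.45, a_OD = 262.5/1750 = 0.15
  a_DO = 30/300 = 0.10, a_OO = 0/300 = 0.00
I − A =
  [   0.55    -0.10]
  [  -0.15     1.00]
det(I−A) = (0.55)(1.00) − (-0.10)(-0.15) = 0.5350
adj(I−A) = [[1.00, 0.10], [0.15, 0.55]]
(I − A)⁻¹ = adj(I−A) / det(I−A) ≈
  [   1.8692     0.1869]
  [   0.2804     1.0280]
x = (I − A)⁻¹ d = adj(I−A)·d / det(I−A), with det(I−A) = 0.5350:
  x_D = (1.00·560 + 0.10·410) / 0.5350 = 601.00 / 0.5350 ≈ 1123.364
  x_O = (0.15·560 + 0.55·410) / 0.5350 = 309.50 / 0.5350 ≈ 578.505

x_O = 578.505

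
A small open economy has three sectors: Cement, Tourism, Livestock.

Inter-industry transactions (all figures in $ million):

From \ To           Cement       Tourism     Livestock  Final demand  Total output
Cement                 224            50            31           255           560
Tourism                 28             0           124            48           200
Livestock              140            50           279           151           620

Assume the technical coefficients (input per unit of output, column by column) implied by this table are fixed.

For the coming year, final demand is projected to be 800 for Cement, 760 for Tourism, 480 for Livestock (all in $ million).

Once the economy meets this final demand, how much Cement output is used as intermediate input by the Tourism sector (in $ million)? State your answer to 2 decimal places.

z_12 = 338.41

Technical coefficients a_ij = z_ij / X_j:
  a_11 = 224/560 = 0.40, a_21 = 28/560 = 0.05, a_31 = 140/560 = 0.25
  a_12 = 50/200 = 0.25, a_22 = 0/200 = 0.00, a_32 = 50/200 = 0.25
  a_13 = 31/620 = 0.05, a_23 = 124/620 = 0.20, a_33 = 279/620 = 0.45
I − A =
  [   0.60    -0.25    -0.05]
  [  -0.05     1.00    -0.20]
  [  -0.25    -0.25     0.55]
Cofactors of I−A, C_ij = (−1)^(i+j)·(minor ij) (rows/columns in the sector order above):
  C_11 = (1.00)(0.55) − (-0.20)(-0.25) = 0.5000
  C_12 = −[(-0.05)(0.55) − (-0.20)(-0.25)] = 0.0775
  C_13 = (-0.05)(-0.25) − (1.00)(-0.25) = 0.2625
  C_21 = −[(-0.25)(0.55) − (-0.05)(-0.25)] = 0.1500
  C_22 = (0.60)(0.55) − (-0.05)(-0.25) = 0.3175
  C_23 = −[(0.60)(-0.25) − (-0.25)(-0.25)] = 0.2125
  C_31 = (-0.25)(-0.20) − (-0.05)(1.00) = 0.1000
  C_32 = −[(0.60)(-0.20) − (-0.05)(-0.05)] = 0.1225
  C_33 = (0.60)(1.00) − (-0.25)(-0.05) = 0.5875
det(I−A) = Σ_j (I−A)_1j·C_1j = (0.60)(0.5000) + (-0.25)(0.0775) + (-0.05)(0.2625) = 0.2675
adj(I−A) = Cᵀ =
  [ 0.5000   0.1500   0.1000]
  [ 0.0775   0.3175   0.1225]
  [ 0.2625   0.2125   0.5875]
(I − A)⁻¹ = adj(I−A) / det(I−A) ≈
  [   1.8692     0.5607     0.3738]
  [   0.2897     1.1869     0.4579]
  [   0.9813     0.7944     2.1963]
First solve x = (I − A)⁻¹ d = adj(I−A)·d / det(I−A); in particular x_2 = (0.0775·800 + 0.3175·760 + 0.1225·480) / 0.2675 = 362.10 / 0.2675 ≈ 1353.6449.
Intermediate flow from 1 to 2: z_12 = a_12 · x_2 = 0.25 × 362.10 / 0.2675 = 90.525 / 0.2675 ≈ 338.41.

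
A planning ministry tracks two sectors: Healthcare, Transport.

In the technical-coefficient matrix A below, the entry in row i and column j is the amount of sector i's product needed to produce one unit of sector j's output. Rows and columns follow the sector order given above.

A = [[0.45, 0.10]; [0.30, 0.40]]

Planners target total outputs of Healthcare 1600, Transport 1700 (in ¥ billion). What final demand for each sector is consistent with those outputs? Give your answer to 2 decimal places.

d_H = 710.00, d_T = 540.00

I − A =
  [   0.55    -0.10]
  [  -0.30     0.60]
d = (I − A) x:
  d_H = (+0.55)·1600 + (-0.10)·1700 = 710.00
  d_T = (-0.30)·1600 + (+0.60)·1700 = 540.00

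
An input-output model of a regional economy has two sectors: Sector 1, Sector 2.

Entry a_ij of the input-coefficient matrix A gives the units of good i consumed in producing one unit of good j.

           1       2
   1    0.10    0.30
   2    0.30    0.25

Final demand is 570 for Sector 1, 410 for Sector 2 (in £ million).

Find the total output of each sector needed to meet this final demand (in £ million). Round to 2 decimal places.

x_1 = 941.03, x_2 = 923.08

I − A =
  [   0.90    -0.30]
  [  -0.30     0.75]
det(I−A) = (0.90)(0.75) − (-0.30)(-0.30) = 0.5850
adj(I−A) = [[0.75, 0.30], [0.30, 0.90]]
(I − A)⁻¹ = adj(I−A) / det(I−A) ≈
  [   1.2821     0.5128]
  [   0.5128     1.5385]
x = (I − A)⁻¹ d = adj(I−A)·d / det(I−A), with det(I−A) = 0.5850:
  x_1 = (0.75·570 + 0.30·410) / 0.5850 = 550.50 / 0.5850 ≈ 941.03
  x_2 = (0.30·570 + 0.90·410) / 0.5850 = 540.00 / 0.5850 ≈ 923.08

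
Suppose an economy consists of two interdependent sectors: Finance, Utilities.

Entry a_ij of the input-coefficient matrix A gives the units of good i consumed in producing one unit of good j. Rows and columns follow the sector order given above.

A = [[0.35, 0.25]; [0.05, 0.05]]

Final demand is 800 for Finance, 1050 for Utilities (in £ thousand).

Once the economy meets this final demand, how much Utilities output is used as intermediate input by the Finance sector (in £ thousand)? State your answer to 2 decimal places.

I − A =
  [   0.65    -0.25]
  [  -0.05     0.95]
det(I−A) = (0.65)(0.95) − (-0.25)(-0.05) = 0.6050
adj(I−A) = [[0.95, 0.25], [0.05, 0.65]]
(I − A)⁻¹ = adj(I−A) / det(I−A) ≈
  [   1.5702     0.4132]
  [   0.0826     1.0744]
First solve x = (I − A)⁻¹ d = adj(I−A)·d / det(I−A); in particular x_1 = (0.95·800 + 0.25·1050) / 0.6050 = 1022.50 / 0.6050 ≈ 1690.0826.
Intermediate flow from 2 to 1: z_21 = a_21 · x_1 = 0.05 × 1022.50 / 0.6050 = 51.125 / 0.6050 ≈ 84.50.

z_21 = 84.50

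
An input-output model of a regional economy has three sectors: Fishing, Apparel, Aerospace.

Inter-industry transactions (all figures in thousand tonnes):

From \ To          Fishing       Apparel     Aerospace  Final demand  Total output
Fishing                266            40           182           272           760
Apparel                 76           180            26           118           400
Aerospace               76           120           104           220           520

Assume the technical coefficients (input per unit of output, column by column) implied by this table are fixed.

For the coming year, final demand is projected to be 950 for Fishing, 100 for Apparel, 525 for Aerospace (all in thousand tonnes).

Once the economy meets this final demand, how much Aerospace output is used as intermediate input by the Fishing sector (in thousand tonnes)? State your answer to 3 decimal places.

z_31 = 220.982

Technical coefficients a_ij = z_ij / X_j:
  a_11 = 266/760 = 0.35, a_21 = 76/760 = 0.10, a_31 = 76/760 = 0.10
  a_12 = 40/400 = 0.10, a_22 = 180/400 = 0.45, a_32 = 120/400 = 0.30
  a_13 = 182/520 = 0.35, a_23 = 26/520 = 0.05, a_33 = 104/520 = 0.20
I − A =
  [   0.65    -0.10    -0.35]
  [  -0.10     0.55    -0.05]
  [  -0.10    -0.30     0.80]
Cofactors of I−A, C_ij = (−1)^(i+j)·(minor ij) (rows/columns in the sector order above):
  C_11 = (0.55)(0.80) − (-0.05)(-0.30) = 0.4250
  C_12 = −[(-0.10)(0.80) − (-0.05)(-0.10)] = 0.0850
  C_13 = (-0.10)(-0.30) − (0.55)(-0.10) = 0.0850
  C_21 = −[(-0.10)(0.80) − (-0.35)(-0.30)] = 0.1850
  C_22 = (0.65)(0.80) − (-0.35)(-0.10) = 0.4850
  C_23 = −[(0.65)(-0.30) − (-0.10)(-0.10)] = 0.2050
  C_31 = (-0.10)(-0.05) − (-0.35)(0.55) = 0.1975
  C_32 = −[(0.65)(-0.05) − (-0.35)(-0.10)] = 0.0675
  C_33 = (0.65)(0.55) − (-0.10)(-0.10) = 0.3475
det(I−A) = Σ_j (I−A)_1j·C_1j = (0.65)(0.4250) + (-0.10)(0.0850) + (-0.35)(0.0850) = 0.2380
adj(I−A) = Cᵀ =
  [ 0.4250   0.1850   0.1975]
  [ 0.0850   0.4850   0.0675]
  [ 0.0850   0.2050   0.3475]
(I − A)⁻¹ = adj(I−A) / det(I−A) ≈
  [   1.7857     0.7773     0.8298]
  [   0.3571     2.0378     0.2836]
  [   0.3571     0.8613     1.4601]
First solve x = (I − A)⁻¹ d = adj(I−A)·d / det(I−A); in particular x_1 = (0.4250·950 + 0.1850·100 + 0.1975·525) / 0.2380 = 525.9375 / 0.2380 ≈ 2209.82143.
Intermediate flow from 3 to 1: z_31 = a_31 · x_1 = 0.10 × 525.9375 / 0.2380 = 52.59375 / 0.2380 ≈ 220.982.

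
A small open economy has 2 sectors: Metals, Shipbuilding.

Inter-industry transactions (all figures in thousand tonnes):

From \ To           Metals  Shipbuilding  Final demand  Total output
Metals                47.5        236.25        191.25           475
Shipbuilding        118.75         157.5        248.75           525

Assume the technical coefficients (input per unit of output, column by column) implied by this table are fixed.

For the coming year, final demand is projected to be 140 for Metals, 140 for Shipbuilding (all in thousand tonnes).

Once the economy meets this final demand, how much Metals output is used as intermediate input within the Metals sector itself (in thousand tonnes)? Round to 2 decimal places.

Technical coefficients a_ij = z_ij / X_j:
  a_11 = 47.5/475 = 0.10, a_21 = 118.75/475 = 0.25
  a_12 = 236.25/525 = 0.45, a_22 = 157.5/525 = 0.30
I − A =
  [   0.90    -0.45]
  [  -0.25     0.70]
det(I−A) = (0.90)(0.70) − (-0.45)(-0.25) = 0.5175
adj(I−A) = [[0.70, 0.45], [0.25, 0.90]]
(I − A)⁻¹ = adj(I−A) / det(I−A) ≈
  [   1.3527     0.8696]
  [   0.4831     1.7391]
First solve x = (I − A)⁻¹ d = adj(I−A)·d / det(I−A); in particular x_1 = (0.70·140 + 0.45·140) / 0.5175 = 161.00 / 0.5175 ≈ 311.1111.
Intermediate flow from 1 to 1: z_11 = a_11 · x_1 = 0.10 × 161.00 / 0.5175 = 16.10 / 0.5175 ≈ 31.11.

z_11 = 31.11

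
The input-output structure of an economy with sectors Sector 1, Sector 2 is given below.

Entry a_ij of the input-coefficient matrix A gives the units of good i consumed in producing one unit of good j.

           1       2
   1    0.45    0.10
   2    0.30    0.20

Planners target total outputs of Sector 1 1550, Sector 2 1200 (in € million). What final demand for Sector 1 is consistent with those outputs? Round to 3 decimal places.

I − A =
  [   0.55    -0.10]
  [  -0.30     0.80]
d = (I − A) x:
  d_1 = (+0.55)·1550 + (-0.10)·1200 = 732.500
  d_2 = (-0.30)·1550 + (+0.80)·1200 = 495.000

d_1 = 732.500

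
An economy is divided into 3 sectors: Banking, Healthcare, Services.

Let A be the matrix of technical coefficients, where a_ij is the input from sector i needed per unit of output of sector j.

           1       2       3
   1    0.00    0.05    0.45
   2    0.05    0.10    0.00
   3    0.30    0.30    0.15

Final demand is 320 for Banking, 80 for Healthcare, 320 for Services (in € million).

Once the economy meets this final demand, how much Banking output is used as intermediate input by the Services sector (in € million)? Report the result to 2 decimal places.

I − A =
  [   1.00    -0.05    -0.45]
  [  -0.05     0.90     0.00]
  [  -0.30    -0.30     0.85]
Cofactors of I−A, C_ij = (−1)^(i+j)·(minor ij) (rows/columns in the sector order above):
  C_11 = (0.90)(0.85) − (0.00)(-0.30) = 0.7650
  C_12 = −[(-0.05)(0.85) − (0.00)(-0.30)] = 0.0425
  C_13 = (-0.05)(-0.30) − (0.90)(-0.30) = 0.2850
  C_21 = −[(-0.05)(0.85) − (-0.45)(-0.30)] = 0.1775
  C_22 = (1.00)(0.85) − (-0.45)(-0.30) = 0.7150
  C_23 = −[(1.00)(-0.30) − (-0.05)(-0.30)] = 0.3150
  C_31 = (-0.05)(0.00) − (-0.45)(0.90) = 0.4050
  C_32 = −[(1.00)(0.00) − (-0.45)(-0.05)] = 0.0225
  C_33 = (1.00)(0.90) − (-0.05)(-0.05) = 0.8975
det(I−A) = Σ_j (I−A)_1j·C_1j = (1.00)(0.7650) + (-0.05)(0.0425) + (-0.45)(0.2850) = 0.634625
adj(I−A) = Cᵀ =
  [ 0.7650   0.1775   0.4050]
  [ 0.0425   0.7150   0.0225]
  [ 0.2850   0.3150   0.8975]
(I − A)⁻¹ = adj(I−A) / det(I−A) ≈
  [   1.2054     0.2797     0.6382]
  [   0.0670     1.1266     0.0355]
  [   0.4491     0.4964     1.4142]
First solve x = (I − A)⁻¹ d = adj(I−A)·d / det(I−A); in particular x_3 = (0.2850·320 + 0.3150·80 + 0.8975·320) / 0.634625 = 403.60 / 0.634625 ≈ 635.9661.
Intermediate flow from 1 to 3: z_13 = a_13 · x_3 = 0.45 × 403.60 / 0.634625 = 181.62 / 0.634625 ≈ 286.18.

z_13 = 286.18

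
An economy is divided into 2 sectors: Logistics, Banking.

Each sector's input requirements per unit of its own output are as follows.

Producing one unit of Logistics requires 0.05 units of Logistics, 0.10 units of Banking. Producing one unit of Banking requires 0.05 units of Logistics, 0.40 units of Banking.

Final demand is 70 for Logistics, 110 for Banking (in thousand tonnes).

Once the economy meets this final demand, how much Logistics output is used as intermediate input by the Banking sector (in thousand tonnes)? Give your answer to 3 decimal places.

I − A =
  [   0.95    -0.05]
  [  -0.10     0.60]
det(I−A) = (0.95)(0.60) − (-0.05)(-0.10) = 0.5650
adj(I−A) = [[0.60, 0.05], [0.10, 0.95]]
(I − A)⁻¹ = adj(I−A) / det(I−A) ≈
  [   1.0619     0.0885]
  [   0.1770     1.6814]
First solve x = (I − A)⁻¹ d = adj(I−A)·d / det(I−A); in particular x_B = (0.10·70 + 0.95·110) / 0.5650 = 111.50 / 0.5650 ≈ 197.34513.
Intermediate flow from L to B: z_LB = a_LB · x_B = 0.05 × 111.50 / 0.5650 = 5.575 / 0.5650 ≈ 9.867.

z_LB = 9.867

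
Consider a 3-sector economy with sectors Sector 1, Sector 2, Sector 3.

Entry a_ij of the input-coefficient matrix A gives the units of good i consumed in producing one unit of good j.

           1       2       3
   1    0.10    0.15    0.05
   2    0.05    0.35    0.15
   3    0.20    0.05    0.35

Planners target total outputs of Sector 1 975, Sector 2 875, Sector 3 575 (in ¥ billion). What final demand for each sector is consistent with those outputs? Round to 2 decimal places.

I − A =
  [   0.90    -0.15    -0.05]
  [  -0.05     0.65    -0.15]
  [  -0.20    -0.05     0.65]
d = (I − A) x:
  d_1 = (+0.90)·975 + (-0.15)·875 + (-0.05)·575 = 717.50
  d_2 = (-0.05)·975 + (+0.65)·875 + (-0.15)·575 = 433.75
  d_3 = (-0.20)·975 + (-0.05)·875 + (+0.65)·575 = 135.00

d_1 = 717.50, d_2 = 433.75, d_3 = 135.00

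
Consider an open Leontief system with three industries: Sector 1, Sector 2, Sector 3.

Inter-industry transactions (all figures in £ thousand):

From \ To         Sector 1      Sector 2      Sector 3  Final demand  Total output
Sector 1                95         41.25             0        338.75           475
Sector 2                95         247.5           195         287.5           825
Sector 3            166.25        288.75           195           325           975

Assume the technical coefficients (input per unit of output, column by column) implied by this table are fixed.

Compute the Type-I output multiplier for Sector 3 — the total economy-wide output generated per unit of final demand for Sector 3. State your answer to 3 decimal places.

Technical coefficients a_ij = z_ij / X_j:
  a_11 = 95/475 = 0.20, a_21 = 95/475 = 0.20, a_31 = 166.25/475 = 0.35
  a_12 = 41.25/825 = 0.05, a_22 = 247.5/825 = 0.30, a_32 = 288.75/825 = 0.35
  a_13 = 0/975 = 0.00, a_23 = 195/975 = 0.20, a_33 = 195/975 = 0.20
I − A =
  [   0.80    -0.05     0.00]
  [  -0.20     0.70    -0.20]
  [  -0.35    -0.35     0.80]
Cofactors of I−A, C_ij = (−1)^(i+j)·(minor ij) (rows/columns in the sector order above):
  C_11 = (0.70)(0.80) − (-0.20)(-0.35) = 0.4900
  C_12 = −[(-0.20)(0.80) − (-0.20)(-0.35)] = 0.2300
  C_13 = (-0.20)(-0.35) − (0.70)(-0.35) = 0.3150
  C_21 = −[(-0.05)(0.80) − (0.00)(-0.35)] = 0.0400
  C_22 = (0.80)(0.80) − (0.00)(-0.35) = 0.6400
  C_23 = −[(0.80)(-0.35) − (-0.05)(-0.35)] = 0.2975
  C_31 = (-0.05)(-0.20) − (0.00)(0.70) = 0.0100
  C_32 = −[(0.80)(-0.20) − (0.00)(-0.20)] = 0.1600
  C_33 = (0.80)(0.70) − (-0.05)(-0.20) = 0.5500
det(I−A) = Σ_j (I−A)_1j·C_1j = (0.80)(0.4900) + (-0.05)(0.2300) + (0.00)(0.3150) = 0.3805
adj(I−A) = Cᵀ =
  [ 0.4900   0.0400   0.0100]
  [ 0.2300   0.6400   0.1600]
  [ 0.3150   0.2975   0.5500]
(I − A)⁻¹ = adj(I−A) / det(I−A) ≈
  [   1.2878     0.1051     0.0263]
  [   0.6045     1.6820     0.4205]
  [   0.8279     0.7819     1.4455]
The output multiplier for sector j is the column-j sum of the Leontief inverse (I − A)⁻¹ = adj(I−A) / det(I−A).
Column 3 of adj(I−A): (0.0100, 0.1600, 0.5500); det(I−A) = 0.3805.
m_3 = (0.0100 + 0.1600 + 0.5500) / 0.3805 = 0.72 / 0.3805 ≈ 1.892.

m_3 = 1.892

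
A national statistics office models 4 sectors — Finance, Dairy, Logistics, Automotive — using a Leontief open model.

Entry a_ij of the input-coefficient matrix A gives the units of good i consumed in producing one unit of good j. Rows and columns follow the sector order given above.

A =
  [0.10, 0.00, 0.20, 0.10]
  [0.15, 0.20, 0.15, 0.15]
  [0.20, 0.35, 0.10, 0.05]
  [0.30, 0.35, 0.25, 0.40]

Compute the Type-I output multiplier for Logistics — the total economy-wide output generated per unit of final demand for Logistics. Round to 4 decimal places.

I − A =
  [   0.90     0.00    -0.20    -0.10]
  [  -0.15     0.80    -0.15    -0.15]
  [  -0.20    -0.35     0.90    -0.05]
  [  -0.30    -0.35    -0.25     0.60]
Compute the cofactors C_ij = (−1)^(i+j)·(3×3 minor ij) of I−A; the adjugate is their transpose:
adj(I−A) = Cᵀ =
  [ 0.327500   0.085750   0.110750   0.085250]
  [ 0.147375   0.415750   0.141000   0.140250]
  [ 0.147375   0.201250   0.355500   0.104500]
  [ 0.311125   0.369250   0.285750   0.558250]
det(I−A) = Σ_j (I−A)_1j·C_1j = (0.90)(0.327500) + (0.00)(0.147375) + (-0.20)(0.147375) + (-0.10)(0.311125) = 0.2341625
(I − A)⁻¹ = adj(I−A) / det(I−A) ≈
  [   1.39860     0.36620     0.47296     0.36406]
  [   0.62937     1.77548     0.60215     0.59894]
  [   0.62937     0.85945     1.51818     0.44627]
  [   1.32867     1.57690     1.22031     2.38403]
The output multiplier for sector j is the column-j sum of the Leontief inverse (I − A)⁻¹ = adj(I−A) / det(I−A).
Column 3 of adj(I−A): (0.110750, 0.141000, 0.355500, 0.285750); det(I−A) = 0.2341625.
m_3 = (0.110750 + 0.141000 + 0.355500 + 0.285750) / 0.2341625 = 0.893 / 0.2341625 ≈ 3.8136.

m_3 = 3.8136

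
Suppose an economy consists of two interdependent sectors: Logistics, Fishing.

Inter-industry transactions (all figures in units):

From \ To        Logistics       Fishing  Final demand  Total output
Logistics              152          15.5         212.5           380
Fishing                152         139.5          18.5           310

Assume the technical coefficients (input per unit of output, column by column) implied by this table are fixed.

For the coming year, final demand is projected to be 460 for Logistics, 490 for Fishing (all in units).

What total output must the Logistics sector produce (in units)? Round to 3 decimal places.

Technical coefficients a_ij = z_ij / X_j:
  a_LL = 152/380 = 0.40, a_FL = 152/380 = 0.40
  a_LF = 15.5/310 = 0.05, a_FF = 139.5/310 = 0.45
I − A =
  [   0.60    -0.05]
  [  -0.40     0.55]
det(I−A) = (0.60)(0.55) − (-0.05)(-0.40) = 0.3100
adj(I−A) = [[0.55, 0.05], [0.40, 0.60]]
(I − A)⁻¹ = adj(I−A) / det(I−A) ≈
  [   1.7742     0.1613]
  [   1.2903     1.9355]
x = (I − A)⁻¹ d = adj(I−A)·d / det(I−A), with det(I−A) = 0.3100:
  x_L = (0.55·460 + 0.05·490) / 0.3100 = 277.50 / 0.3100 ≈ 895.161
  x_F = (0.40·460 + 0.60·490) / 0.3100 = 478.00 / 0.3100 ≈ 1541.935

x_L = 895.161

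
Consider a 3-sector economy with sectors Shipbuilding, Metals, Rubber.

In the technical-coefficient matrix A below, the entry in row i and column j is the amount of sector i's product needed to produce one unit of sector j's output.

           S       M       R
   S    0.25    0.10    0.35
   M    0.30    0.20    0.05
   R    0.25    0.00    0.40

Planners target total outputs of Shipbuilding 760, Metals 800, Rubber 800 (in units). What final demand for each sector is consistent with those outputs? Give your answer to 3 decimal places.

I − A =
  [   0.75    -0.10    -0.35]
  [  -0.30     0.80    -0.05]
  [  -0.25     0.00     0.60]
d = (I − A) x:
  d_S = (+0.75)·760 + (-0.10)·800 + (-0.35)·800 = 210.000
  d_M = (-0.30)·760 + (+0.80)·800 + (-0.05)·800 = 372.000
  d_R = (-0.25)·760 + (+0.00)·800 + (+0.60)·800 = 290.000

d_S = 210.000, d_M = 372.000, d_R = 290.000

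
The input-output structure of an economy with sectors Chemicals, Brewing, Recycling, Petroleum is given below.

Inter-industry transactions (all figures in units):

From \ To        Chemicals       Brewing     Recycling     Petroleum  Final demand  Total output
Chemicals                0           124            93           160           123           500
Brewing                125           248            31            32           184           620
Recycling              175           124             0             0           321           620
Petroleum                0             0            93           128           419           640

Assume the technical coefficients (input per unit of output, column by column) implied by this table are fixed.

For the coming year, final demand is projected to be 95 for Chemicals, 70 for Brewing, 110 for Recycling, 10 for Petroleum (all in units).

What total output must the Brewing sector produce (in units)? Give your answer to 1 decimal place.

Technical coefficients a_ij = z_ij / X_j:
  a_CC = 0/500 = 0.00, a_BC = 125/500 = 0.25, a_RC = 175/500 = 0.35, a_PC = 0/500 = 0.00
  a_CB = 124/620 = 0.20, a_BB = 248/620 = 0.40, a_RB = 124/620 = 0.20, a_PB = 0/620 = 0.00
  a_CR = 93/620 = 0.15, a_BR = 31/620 = 0.05, a_RR = 0/620 = 0.00, a_PR = 93/620 = 0.15
  a_CP = 160/640 = 0.25, a_BP = 32/640 = 0.05, a_RP = 0/640 = 0.00, a_PP = 128/640 = 0.20
I − A =
  [   1.00    -0.20    -0.15    -0.25]
  [  -0.25     0.60    -0.05    -0.05]
  [  -0.35    -0.20     1.00     0.00]
  [   0.00     0.00    -0.15     0.80]
Compute the cofactors C_ij = (−1)^(i+j)·(3×3 minor ij) of I−A; the adjugate is their transpose:
adj(I−A) = Cᵀ =
  [ 0.470500   0.191500   0.104000   0.159000]
  [ 0.216625   0.744875   0.086875   0.114250]
  [ 0.208000   0.216000   0.440000   0.078500]
  [ 0.039000   0.040500   0.082500   0.497500]
det(I−A) = Σ_j (I−A)_1j·C_1j = (1.00)(0.470500) + (-0.20)(0.216625) + (-0.15)(0.208000) + (-0.25)(0.039000) = 0.386225
(I − A)⁻¹ = adj(I−A) / det(I−A) ≈
  [   1.2182     0.4958     0.2693     0.4117]
  [   0.5609     1.9286     0.2249     0.2958]
  [   0.5385     0.5593     1.1392     0.2032]
  [   0.1010     0.1049     0.2136     1.2881]
x = (I − A)⁻¹ d = adj(I−A)·d / det(I−A), with det(I−A) = 0.386225:
  x_C = (0.470500·95 + 0.191500·70 + 0.104000·110 + 0.159000·10) / 0.386225 = 71.1325 / 0.386225 ≈ 184.2
  x_B = (0.216625·95 + 0.744875·70 + 0.086875·110 + 0.114250·10) / 0.386225 = 83.419375 / 0.386225 ≈ 216.0
  x_R = (0.208000·95 + 0.216000·70 + 0.440000·110 + 0.078500·10) / 0.386225 = 84.065 / 0.386225 ≈ 217.7
  x_P = (0.039000·95 + 0.040500·70 + 0.082500·110 + 0.497500·10) / 0.386225 = 20.59 / 0.386225 ≈ 53.3

x_B = 216.0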